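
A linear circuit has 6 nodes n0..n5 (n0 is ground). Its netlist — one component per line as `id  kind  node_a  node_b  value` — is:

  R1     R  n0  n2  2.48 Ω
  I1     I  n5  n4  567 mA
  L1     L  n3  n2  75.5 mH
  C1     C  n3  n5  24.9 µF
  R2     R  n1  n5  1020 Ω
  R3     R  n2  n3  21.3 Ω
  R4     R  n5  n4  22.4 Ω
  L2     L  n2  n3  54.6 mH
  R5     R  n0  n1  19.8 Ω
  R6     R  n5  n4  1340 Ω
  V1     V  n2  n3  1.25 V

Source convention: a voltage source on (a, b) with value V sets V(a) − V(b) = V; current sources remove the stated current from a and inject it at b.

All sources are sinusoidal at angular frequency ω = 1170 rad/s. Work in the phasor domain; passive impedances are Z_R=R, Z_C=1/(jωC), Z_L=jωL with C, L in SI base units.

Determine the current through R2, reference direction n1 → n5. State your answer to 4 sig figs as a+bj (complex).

0.001198+3.945e-05j A

Element admittances at ω=1170 rad/s:
  Y(R1) = 0.4032+0.000j S between n0,n2
  I1: injects 0.567 A into n4 (from n5)
  Y(L1) = 0.000-0.01132j S between n3,n2
  Y(C1) = 0.000+0.02913j S between n3,n5
  Y(R2) = 0.0009804+0.000j S between n1,n5
  Y(R3) = 0.04695+0.000j S between n2,n3
  Y(R4) = 0.04464+0.000j S between n5,n4
  Y(L2) = 0.000-0.01565j S between n2,n3
  Y(R5) = 0.05051+0.000j S between n0,n1
  Y(R6) = 0.0007463+0.000j S between n5,n4
  V1: constraint V(n2)−V(n3) = 1.25
Assemble and solve the 6×6 MNA system:
  V(n1)=-0.02372-0.0007812j  V(n2)=0.002971+9.784e-05j  V(n3)=-1.247+9.784e-05j  V(n4)=11.25-0.04102j  V(n5)=-1.246-0.04102j
  i(V1)=-0.05988+0.03368j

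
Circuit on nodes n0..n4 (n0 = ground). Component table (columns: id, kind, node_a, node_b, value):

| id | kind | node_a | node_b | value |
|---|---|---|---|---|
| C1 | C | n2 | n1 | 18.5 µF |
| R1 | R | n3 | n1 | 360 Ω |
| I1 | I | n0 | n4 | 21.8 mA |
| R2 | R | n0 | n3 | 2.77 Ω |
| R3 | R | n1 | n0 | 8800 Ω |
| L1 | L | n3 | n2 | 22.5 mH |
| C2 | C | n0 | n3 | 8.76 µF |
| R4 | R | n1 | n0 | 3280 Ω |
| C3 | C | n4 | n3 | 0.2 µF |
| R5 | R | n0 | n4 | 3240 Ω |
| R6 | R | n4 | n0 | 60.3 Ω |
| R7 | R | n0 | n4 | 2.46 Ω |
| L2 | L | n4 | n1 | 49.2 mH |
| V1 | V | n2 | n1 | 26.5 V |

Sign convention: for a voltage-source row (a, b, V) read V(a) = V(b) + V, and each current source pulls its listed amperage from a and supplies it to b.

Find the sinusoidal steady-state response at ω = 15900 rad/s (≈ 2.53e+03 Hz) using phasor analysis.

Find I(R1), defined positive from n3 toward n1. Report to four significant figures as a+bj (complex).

MNA unknowns: 4 node voltages V₁..V_4 plus 1 source current (V1)
C1: Y=0.000+0.2941j on G[2,1]
R1: Y=0.002778+0.000j on G[3,1]
I1: z[0]−=0.0218, z[4]+=0.0218
R2: Y=0.3610+0.000j on G[0,3]
R3: Y=0.0001136+0.000j on G[1,0]
L1: Y=0.000-0.002795j on G[3,2]
C2: Y=0.000+0.1393j on G[0,3]
R4: Y=0.0003049+0.000j on G[1,0]
C3: Y=0.000+0.003180j on G[4,3]
R5: Y=0.0003086+0.000j on G[0,4]
R6: Y=0.01658+0.000j on G[4,0]
R7: Y=0.4065+0.000j on G[0,4]
L2: Y=0.000-0.001278j on G[4,1]
V1: row V2−V1=26.5, i_V1 at 2,1
solve → V1=-11.26+8.795j, V2=15.24+8.795j, V3=-0.03276-0.03671j, V4=0.07847+0.03339j
aux → i_V1=-0.02469-7.752j

0.03118-0.02453j A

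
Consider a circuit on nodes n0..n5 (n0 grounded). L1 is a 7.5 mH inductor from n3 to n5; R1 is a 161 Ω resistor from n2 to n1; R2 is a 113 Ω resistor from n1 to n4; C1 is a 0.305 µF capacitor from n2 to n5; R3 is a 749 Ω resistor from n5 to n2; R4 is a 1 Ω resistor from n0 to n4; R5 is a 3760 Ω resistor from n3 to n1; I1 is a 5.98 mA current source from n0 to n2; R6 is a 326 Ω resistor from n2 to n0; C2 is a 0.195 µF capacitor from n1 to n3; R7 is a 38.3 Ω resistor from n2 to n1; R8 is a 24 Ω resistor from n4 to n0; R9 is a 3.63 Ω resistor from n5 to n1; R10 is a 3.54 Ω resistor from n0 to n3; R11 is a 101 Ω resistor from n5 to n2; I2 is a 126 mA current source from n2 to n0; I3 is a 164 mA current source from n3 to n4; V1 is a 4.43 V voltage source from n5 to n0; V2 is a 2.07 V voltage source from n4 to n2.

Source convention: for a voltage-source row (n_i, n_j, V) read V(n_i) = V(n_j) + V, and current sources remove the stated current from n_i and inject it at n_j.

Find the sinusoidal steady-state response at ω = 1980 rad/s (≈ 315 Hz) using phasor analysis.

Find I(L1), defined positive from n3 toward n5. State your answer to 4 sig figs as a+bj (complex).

-0.07566+0.3192j A

Apply KCL at each of the 5 non-ground nodes and solve the resulting linear system.
Node n1: branches {R1, R2, R5, C2, R7, R9} → V_1 = 3.681-0.005390j
Node n2: branches {R1, C1, R3, I1, R6, R7, R11, I2, V2} → V_2 = -1.758+0.003204j
Node n3: branches {L1, R5, C2, R10, I3} → V_3 = -0.3105-1.124j
Node n4: branches {R2, R4, R8, I3, V2} → V_4 = 0.3116+0.003204j
Node n5: branches {L1, C1, R3, R9, R11, V1} → V_5 = 4.430+0.000j
Source currents: i(V1)=-0.3515+0.3140j, i(V2)=-0.1307-0.003414j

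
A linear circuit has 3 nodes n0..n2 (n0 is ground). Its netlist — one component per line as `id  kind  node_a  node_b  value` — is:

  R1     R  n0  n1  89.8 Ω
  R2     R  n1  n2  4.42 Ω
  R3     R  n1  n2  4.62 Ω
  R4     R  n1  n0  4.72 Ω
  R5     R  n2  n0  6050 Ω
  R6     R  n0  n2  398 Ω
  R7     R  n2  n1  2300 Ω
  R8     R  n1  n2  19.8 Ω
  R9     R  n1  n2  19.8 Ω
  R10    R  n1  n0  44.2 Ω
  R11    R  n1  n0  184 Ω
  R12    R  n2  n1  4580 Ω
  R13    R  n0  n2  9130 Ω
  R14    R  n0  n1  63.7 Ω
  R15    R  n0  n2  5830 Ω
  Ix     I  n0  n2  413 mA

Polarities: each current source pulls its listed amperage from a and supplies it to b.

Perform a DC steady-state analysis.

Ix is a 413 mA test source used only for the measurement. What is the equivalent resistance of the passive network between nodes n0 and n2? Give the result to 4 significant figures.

Apply KCL at each of the 2 non-ground nodes and solve the resulting linear system.
Node n1: branches {R1, R2, R3, R4, R7, R8, R9, R10, R11, R12, R14} → V_1 = 1.523
Node n2: branches {R2, R3, R5, R6, R7, R8, R9, R12, R13, R15, Ix} → V_2 = 2.269

R_eq = 5.495 Ω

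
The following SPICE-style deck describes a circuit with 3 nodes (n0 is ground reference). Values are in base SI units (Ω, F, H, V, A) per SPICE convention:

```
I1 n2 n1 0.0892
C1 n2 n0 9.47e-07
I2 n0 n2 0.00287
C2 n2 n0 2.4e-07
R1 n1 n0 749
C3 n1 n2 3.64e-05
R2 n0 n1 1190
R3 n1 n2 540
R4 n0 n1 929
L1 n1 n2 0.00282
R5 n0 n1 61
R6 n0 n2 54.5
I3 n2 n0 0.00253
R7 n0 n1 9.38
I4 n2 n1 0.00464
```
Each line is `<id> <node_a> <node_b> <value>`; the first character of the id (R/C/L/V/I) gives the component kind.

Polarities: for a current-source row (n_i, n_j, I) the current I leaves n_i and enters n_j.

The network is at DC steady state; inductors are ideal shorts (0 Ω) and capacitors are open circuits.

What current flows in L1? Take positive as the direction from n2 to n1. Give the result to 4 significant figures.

MNA unknowns: 2 node voltages V₁..V_2 plus 1 source current (L1)
I1: z[2]−=0.0892, z[1]+=0.0892
C1: Y=0.000 on G[2,0]
I2: z[0]−=0.00287, z[2]+=0.00287
C2: Y=0.000 on G[2,0]
R1: Y=0.001335 on G[1,0]
C3: Y=0.000 on G[1,2]
R2: Y=0.0008403 on G[0,1]
R3: Y=0.001852 on G[1,2]
R4: Y=0.001076 on G[0,1]
L1: row V1−V2=0, i_L1 at 1,2
R5: Y=0.01639 on G[0,1]
R6: Y=0.01835 on G[0,2]
I3: z[2]−=0.00253, z[0]+=0.00253
R7: Y=0.1066 on G[0,1]
I4: z[2]−=0.00464, z[1]+=0.00464
solve → V1=0.002351, V2=0.002351
aux → i_L1=0.09354

-0.09354 A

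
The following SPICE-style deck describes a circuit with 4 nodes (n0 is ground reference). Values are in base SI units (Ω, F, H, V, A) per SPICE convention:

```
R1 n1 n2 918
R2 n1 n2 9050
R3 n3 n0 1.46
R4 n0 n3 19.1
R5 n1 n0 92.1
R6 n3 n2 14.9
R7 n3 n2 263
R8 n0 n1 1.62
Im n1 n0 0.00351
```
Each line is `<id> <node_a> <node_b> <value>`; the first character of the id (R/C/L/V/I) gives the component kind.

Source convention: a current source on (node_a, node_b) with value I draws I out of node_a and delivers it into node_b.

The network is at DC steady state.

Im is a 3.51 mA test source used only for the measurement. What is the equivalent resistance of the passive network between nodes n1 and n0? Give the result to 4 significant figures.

R_eq = 1.589 Ω

Element admittances at DC:
  Y(R1) = 0.001089 S between n1,n2
  Y(R2) = 0.0001105 S between n1,n2
  Y(R3) = 0.6849 S between n3,n0
  Y(R4) = 0.05236 S between n0,n3
  Y(R5) = 0.01086 S between n1,n0
  Y(R6) = 0.06711 S between n3,n2
  Y(R7) = 0.003802 S between n3,n2
  Y(R8) = 0.6173 S between n0,n1
  Im: injects 0.00351 A into n0 (from n1)
Assemble and solve the 3×3 MNA system:
  V(n1)=-0.005577  V(n2)=-0.0001016  V(n3)=-8.911e-06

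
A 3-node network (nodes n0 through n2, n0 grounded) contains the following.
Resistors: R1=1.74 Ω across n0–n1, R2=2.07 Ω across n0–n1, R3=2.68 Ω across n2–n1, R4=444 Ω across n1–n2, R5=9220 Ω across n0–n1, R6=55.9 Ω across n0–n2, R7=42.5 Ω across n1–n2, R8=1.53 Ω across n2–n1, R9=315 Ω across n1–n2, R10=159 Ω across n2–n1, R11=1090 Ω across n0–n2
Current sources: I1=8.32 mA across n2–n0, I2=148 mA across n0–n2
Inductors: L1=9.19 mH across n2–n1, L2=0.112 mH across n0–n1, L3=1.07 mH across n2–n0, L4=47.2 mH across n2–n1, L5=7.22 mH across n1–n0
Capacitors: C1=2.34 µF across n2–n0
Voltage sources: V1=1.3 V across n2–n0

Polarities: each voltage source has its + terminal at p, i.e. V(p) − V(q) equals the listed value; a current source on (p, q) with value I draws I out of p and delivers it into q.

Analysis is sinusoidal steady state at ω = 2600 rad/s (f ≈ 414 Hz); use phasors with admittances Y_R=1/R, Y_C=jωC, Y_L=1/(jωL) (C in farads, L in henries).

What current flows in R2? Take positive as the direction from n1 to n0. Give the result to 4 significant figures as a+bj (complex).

Element admittances at ω=2600 rad/s:
  Y(R1) = 0.5747+0.000j S between n0,n1
  Y(R2) = 0.4831+0.000j S between n0,n1
  I1: injects 0.00832 A into n0 (from n2)
  Y(L1) = 0.000-0.04185j S between n2,n1
  Y(L2) = 0.000-3.434j S between n0,n1
  Y(R3) = 0.3731+0.000j S between n2,n1
  Y(R4) = 0.002252+0.000j S between n1,n2
  Y(R5) = 0.0001085+0.000j S between n0,n1
  Y(R6) = 0.01789+0.000j S between n0,n2
  Y(R7) = 0.02353+0.000j S between n1,n2
  Y(R8) = 0.6536+0.000j S between n2,n1
  I2: injects 0.148 A into n2 (from n0)
  Y(R9) = 0.003175+0.000j S between n1,n2
  Y(L3) = 0.000-0.3595j S between n2,n0
  Y(R10) = 0.006289+0.000j S between n2,n1
  Y(L4) = 0.000-0.008149j S between n2,n1
  Y(R11) = 0.0009174+0.000j S between n0,n2
  Y(C1) = 0.000+0.006084j S between n2,n0
  Y(L5) = 0.000-0.05327j S between n1,n0
  V1: constraint V(n2)−V(n0) = 1.3
Assemble and solve the 3×3 MNA system:
  V(n1)=0.1856+0.2791j  V(n2)=1.300+0.000j
  i(V1)=-1.054+0.8114j

0.08967+0.1348j A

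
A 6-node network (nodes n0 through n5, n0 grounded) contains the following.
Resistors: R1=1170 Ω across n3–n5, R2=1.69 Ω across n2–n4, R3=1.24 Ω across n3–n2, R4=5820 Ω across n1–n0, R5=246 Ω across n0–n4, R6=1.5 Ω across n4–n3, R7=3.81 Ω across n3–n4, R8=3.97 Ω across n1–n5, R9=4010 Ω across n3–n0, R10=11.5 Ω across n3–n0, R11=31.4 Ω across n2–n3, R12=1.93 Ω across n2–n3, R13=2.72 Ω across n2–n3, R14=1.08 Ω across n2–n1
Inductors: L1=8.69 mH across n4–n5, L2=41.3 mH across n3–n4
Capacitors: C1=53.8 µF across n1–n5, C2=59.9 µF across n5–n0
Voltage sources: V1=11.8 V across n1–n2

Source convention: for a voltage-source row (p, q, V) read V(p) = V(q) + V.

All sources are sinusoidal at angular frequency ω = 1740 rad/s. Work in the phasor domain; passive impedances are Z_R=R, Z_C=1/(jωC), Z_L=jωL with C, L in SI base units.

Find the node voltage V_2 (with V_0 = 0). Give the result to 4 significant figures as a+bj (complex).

Element admittances at ω=1740 rad/s:
  Y(R1) = 0.0008547+0.000j S between n3,n5
  Y(R2) = 0.5917+0.000j S between n2,n4
  Y(R3) = 0.8065+0.000j S between n3,n2
  Y(R4) = 0.0001718+0.000j S between n1,n0
  Y(R5) = 0.004065+0.000j S between n0,n4
  Y(R6) = 0.6667+0.000j S between n4,n3
  Y(R7) = 0.2625+0.000j S between n3,n4
  Y(L1) = 0.000-0.06613j S between n4,n5
  Y(R8) = 0.2519+0.000j S between n1,n5
  Y(R9) = 0.0002494+0.000j S between n3,n0
  Y(R10) = 0.08696+0.000j S between n3,n0
  Y(R11) = 0.03185+0.000j S between n2,n3
  Y(C1) = 0.000+0.09361j S between n1,n5
  Y(R12) = 0.5181+0.000j S between n2,n3
  Y(C2) = 0.000+0.1042j S between n5,n0
  Y(R13) = 0.3676+0.000j S between n2,n3
  Y(L2) = 0.000-0.01392j S between n3,n4
  Y(R14) = 0.9259+0.000j S between n2,n1
  V1: constraint V(n1)−V(n2) = 11.8
Assemble and solve the 6×6 MNA system:
  V(n1)=6.617-5.538j  V(n2)=-5.183-5.538j  V(n3)=-4.936-5.491j  V(n4)=-4.945-5.919j  V(n5)=4.834-4.312j
  i(V1)=-11.49+0.1429j

-5.183-5.538j V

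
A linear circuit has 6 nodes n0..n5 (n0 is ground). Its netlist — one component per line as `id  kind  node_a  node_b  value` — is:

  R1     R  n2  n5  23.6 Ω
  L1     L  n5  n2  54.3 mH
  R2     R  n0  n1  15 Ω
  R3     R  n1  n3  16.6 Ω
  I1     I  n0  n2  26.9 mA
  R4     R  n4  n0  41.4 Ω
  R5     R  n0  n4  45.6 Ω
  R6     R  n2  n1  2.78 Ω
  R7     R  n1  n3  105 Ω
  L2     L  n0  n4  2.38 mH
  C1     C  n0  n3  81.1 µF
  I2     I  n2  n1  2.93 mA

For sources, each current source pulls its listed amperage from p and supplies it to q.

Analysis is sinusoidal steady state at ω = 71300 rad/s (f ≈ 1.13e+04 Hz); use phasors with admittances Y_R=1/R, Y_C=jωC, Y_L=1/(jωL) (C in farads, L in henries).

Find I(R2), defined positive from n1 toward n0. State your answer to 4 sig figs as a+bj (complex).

0.01315-8.109e-05j A

Element admittances at ω=71300 rad/s:
  Y(R1) = 0.04237+0.000j S between n2,n5
  Y(L1) = 0.000-0.0002583j S between n5,n2
  Y(R2) = 0.06667+0.000j S between n0,n1
  Y(R3) = 0.06024+0.000j S between n1,n3
  I1: injects 0.0269 A into n2 (from n0)
  Y(R4) = 0.02415+0.000j S between n4,n0
  Y(R5) = 0.02193+0.000j S between n0,n4
  Y(R6) = 0.3597+0.000j S between n2,n1
  Y(R7) = 0.009524+0.000j S between n1,n3
  Y(L2) = 0.000-0.005893j S between n0,n4
  Y(C1) = 0.000+5.782j S between n0,n3
  I2: injects 0.00293 A into n1 (from n2)
Assemble and solve the 5×5 MNA system:
  V(n1)=0.1972-0.001216j  V(n2)=0.2638-0.001216j  V(n3)=1.402e-05-0.002379j  V(n4)=0.000+0.000j  V(n5)=0.2638-0.001216j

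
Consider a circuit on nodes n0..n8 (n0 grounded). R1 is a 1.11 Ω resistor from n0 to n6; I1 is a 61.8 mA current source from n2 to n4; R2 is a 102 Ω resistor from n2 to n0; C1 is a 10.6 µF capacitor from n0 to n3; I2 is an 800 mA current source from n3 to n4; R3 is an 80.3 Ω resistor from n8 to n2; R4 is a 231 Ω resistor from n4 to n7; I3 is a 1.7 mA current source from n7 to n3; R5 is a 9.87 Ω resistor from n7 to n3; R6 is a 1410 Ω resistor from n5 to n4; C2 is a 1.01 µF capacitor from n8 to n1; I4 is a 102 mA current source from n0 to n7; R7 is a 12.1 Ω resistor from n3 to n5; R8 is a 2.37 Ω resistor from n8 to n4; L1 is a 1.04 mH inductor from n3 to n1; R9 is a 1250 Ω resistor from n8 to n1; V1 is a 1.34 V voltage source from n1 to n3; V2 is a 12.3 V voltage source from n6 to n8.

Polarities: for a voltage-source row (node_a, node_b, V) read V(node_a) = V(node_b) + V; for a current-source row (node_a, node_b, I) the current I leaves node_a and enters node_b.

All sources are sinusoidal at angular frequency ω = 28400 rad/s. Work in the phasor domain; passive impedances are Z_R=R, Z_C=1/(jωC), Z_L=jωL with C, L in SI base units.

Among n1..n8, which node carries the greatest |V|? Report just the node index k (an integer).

Apply KCL at each of the 8 non-ground nodes and solve the resulting linear system.
Node n1: branches {C2, L1, R9, V1} → V_1 = 0.2062+2.308j
Node n2: branches {I1, R2, R3} → V_2 = -9.108+0.2107j
Node n3: branches {C1, I2, I3, R5, R7, L1, V1} → V_3 = -1.134+2.308j
Node n4: branches {I1, I2, R4, R6, R8} → V_4 = -9.172+0.3986j
Node n5: branches {R6, R7} → V_5 = -1.202+2.292j
Node n6: branches {R1, V2} → V_6 = 0.9837+0.3766j
Node n7: branches {R4, I3, R5, I4} → V_7 = -0.5138+2.230j
Node n8: branches {R3, C2, R8, R9, V2} → V_8 = -11.32+0.3766j
Source currents: i(V1)=0.04620-0.2867j, i(V2)=-0.8862-0.3393j

8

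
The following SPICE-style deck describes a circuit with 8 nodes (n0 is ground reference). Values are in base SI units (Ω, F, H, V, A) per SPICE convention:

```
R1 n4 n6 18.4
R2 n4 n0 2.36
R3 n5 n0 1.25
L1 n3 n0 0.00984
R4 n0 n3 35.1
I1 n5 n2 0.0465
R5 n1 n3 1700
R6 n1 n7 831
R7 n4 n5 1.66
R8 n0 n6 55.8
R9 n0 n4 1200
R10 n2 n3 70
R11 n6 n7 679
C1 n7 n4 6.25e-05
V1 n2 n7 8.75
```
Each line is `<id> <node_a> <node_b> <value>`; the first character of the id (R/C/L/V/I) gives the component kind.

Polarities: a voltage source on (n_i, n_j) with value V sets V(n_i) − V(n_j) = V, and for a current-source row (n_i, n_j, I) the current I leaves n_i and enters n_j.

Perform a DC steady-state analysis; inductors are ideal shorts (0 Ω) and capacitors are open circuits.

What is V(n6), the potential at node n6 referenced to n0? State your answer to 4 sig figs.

Apply KCL at each of the 7 non-ground nodes and solve the resulting linear system.
Node n1: branches {R5, R6} → V_1 = -3.271
Node n2: branches {I1, R10, V1} → V_2 = 3.879
Node n3: branches {L1, R4, R5, R10} → V_3 = 0.000
Node n4: branches {R1, R2, R7, R9, C1} → V_4 = -0.03228
Node n5: branches {R3, I1, R7} → V_5 = -0.04702
Node n6: branches {R1, R8, R11} → V_6 = -0.1211
Node n7: branches {R6, R11, C1, V1} → V_7 = -4.871
Source currents: i(L1)=0.05349, i(V1)=-0.008919

-0.1211 V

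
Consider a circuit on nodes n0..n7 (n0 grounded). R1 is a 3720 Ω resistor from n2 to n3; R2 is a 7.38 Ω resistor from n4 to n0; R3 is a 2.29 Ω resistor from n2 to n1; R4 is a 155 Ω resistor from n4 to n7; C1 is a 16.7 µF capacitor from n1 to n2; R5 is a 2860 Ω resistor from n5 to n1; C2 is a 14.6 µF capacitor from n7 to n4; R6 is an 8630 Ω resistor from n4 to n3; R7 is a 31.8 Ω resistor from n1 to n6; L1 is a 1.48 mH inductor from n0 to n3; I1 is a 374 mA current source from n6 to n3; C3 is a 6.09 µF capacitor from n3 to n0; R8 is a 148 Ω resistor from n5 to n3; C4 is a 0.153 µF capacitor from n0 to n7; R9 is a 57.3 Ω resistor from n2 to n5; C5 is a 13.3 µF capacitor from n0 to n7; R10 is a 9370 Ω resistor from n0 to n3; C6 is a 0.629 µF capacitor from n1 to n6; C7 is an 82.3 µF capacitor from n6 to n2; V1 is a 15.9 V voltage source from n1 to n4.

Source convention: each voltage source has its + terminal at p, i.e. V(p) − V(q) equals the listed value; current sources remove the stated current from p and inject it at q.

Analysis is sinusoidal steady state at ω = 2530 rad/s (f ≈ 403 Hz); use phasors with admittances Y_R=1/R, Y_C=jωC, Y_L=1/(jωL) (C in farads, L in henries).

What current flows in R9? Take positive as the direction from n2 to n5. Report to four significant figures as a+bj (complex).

MNA unknowns: 7 node voltages V₁..V_7 plus 1 source current (V1)
R1: Y=0.0002688+0.000j on G[2,3]
R2: Y=0.1355+0.000j on G[4,0]
R3: Y=0.4367+0.000j on G[2,1]
R4: Y=0.006452+0.000j on G[4,7]
C1: Y=0.000+0.04225j on G[1,2]
R5: Y=0.0003497+0.000j on G[5,1]
C2: Y=0.000+0.03694j on G[7,4]
R6: Y=0.0001159+0.000j on G[4,3]
R7: Y=0.03145+0.000j on G[1,6]
L1: Y=0.000-0.2671j on G[0,3]
I1: z[6]−=0.374, z[3]+=0.374
C3: Y=0.000+0.01541j on G[3,0]
R8: Y=0.006757+0.000j on G[5,3]
C4: Y=0.000+0.0003871j on G[0,7]
R9: Y=0.01745+0.000j on G[2,5]
C5: Y=0.000+0.03365j on G[0,7]
R10: Y=0.0001067+0.000j on G[0,3]
C6: Y=0.000+0.001591j on G[1,6]
C7: Y=0.000+0.2082j on G[6,2]
V1: row V1−V4=15.9, i_V1 at 1,4
solve → V1=12.78+0.4554j, V2=11.88+0.4467j, V3=0.02763+1.728j, V4=-3.116+0.4554j, V5=8.630+0.7995j, V6=11.64+2.059j, V7=-1.614+0.3735j
aux → i_V1=-0.4353+0.006621j

0.05667-0.006156j A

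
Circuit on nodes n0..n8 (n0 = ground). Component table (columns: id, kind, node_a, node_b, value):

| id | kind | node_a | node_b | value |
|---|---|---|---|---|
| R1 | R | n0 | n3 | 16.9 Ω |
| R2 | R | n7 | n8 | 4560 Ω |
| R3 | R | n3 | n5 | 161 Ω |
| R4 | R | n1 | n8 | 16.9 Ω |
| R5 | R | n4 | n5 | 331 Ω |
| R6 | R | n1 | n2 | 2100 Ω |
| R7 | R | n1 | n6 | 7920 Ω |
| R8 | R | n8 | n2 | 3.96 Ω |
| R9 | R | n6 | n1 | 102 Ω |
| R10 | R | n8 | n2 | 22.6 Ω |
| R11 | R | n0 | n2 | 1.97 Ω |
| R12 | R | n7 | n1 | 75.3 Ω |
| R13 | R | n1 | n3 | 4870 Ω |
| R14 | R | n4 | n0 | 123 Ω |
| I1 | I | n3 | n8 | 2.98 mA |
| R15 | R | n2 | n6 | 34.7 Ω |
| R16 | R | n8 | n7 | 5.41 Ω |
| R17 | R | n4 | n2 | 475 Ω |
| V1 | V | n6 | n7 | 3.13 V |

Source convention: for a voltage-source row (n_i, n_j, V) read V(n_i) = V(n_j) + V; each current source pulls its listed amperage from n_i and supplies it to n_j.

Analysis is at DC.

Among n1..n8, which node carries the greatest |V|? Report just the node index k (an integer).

6

MNA unknowns: 8 node voltages V₁..V_8 plus 1 source current (V1)
R1: Y=0.05917 on G[0,3]
R2: Y=0.0002193 on G[7,8]
R3: Y=0.006211 on G[3,5]
R4: Y=0.05917 on G[1,8]
R5: Y=0.003021 on G[4,5]
R6: Y=0.0004762 on G[1,2]
R7: Y=0.0001263 on G[1,6]
R8: Y=0.2525 on G[8,2]
R9: Y=0.009804 on G[6,1]
R10: Y=0.04425 on G[8,2]
R11: Y=0.5076 on G[0,2]
R12: Y=0.01328 on G[7,1]
R13: Y=0.0002053 on G[1,3]
R14: Y=0.008130 on G[4,0]
I1: z[3]−=0.00298, z[8]+=0.00298
R15: Y=0.02882 on G[2,6]
R16: Y=0.1848 on G[8,7]
R17: Y=0.002105 on G[4,2]
V1: row V6−V7=3.13, i_V1 at 6,7
solve → V1=0.02598, V2=0.005787, V3=-0.04867, V4=-0.007071, V5=-0.03506, V6=2.449, V7=-0.6812, V8=-0.2215
aux → i_V1=-0.09446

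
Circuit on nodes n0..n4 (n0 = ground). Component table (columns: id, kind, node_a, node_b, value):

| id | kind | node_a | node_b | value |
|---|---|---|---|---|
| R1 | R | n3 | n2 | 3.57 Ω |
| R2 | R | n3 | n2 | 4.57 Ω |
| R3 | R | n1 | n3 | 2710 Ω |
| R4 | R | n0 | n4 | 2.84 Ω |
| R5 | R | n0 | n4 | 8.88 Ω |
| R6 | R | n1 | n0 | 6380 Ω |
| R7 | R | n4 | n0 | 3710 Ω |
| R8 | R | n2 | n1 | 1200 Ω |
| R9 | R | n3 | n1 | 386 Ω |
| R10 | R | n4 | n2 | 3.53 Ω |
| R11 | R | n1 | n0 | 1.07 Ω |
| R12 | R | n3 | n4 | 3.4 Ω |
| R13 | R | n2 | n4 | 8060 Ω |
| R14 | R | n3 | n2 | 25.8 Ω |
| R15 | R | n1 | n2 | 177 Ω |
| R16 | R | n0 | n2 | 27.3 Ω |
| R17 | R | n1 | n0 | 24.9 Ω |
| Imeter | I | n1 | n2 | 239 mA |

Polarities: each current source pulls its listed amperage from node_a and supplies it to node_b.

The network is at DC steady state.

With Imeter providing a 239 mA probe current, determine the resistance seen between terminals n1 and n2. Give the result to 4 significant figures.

R_eq = 4.527 Ω

Apply KCL at each of the 4 non-ground nodes and solve the resulting linear system.
Node n1: branches {R3, R6, R8, R9, R11, R15, R17, Imeter} → V_1 = -0.2351
Node n2: branches {R1, R2, R8, R10, R13, R14, R15, R16, Imeter} → V_2 = 0.8469
Node n3: branches {R1, R2, R3, R9, R12, R14} → V_3 = 0.6949
Node n4: branches {R4, R5, R7, R10, R12, R13} → V_4 = 0.4263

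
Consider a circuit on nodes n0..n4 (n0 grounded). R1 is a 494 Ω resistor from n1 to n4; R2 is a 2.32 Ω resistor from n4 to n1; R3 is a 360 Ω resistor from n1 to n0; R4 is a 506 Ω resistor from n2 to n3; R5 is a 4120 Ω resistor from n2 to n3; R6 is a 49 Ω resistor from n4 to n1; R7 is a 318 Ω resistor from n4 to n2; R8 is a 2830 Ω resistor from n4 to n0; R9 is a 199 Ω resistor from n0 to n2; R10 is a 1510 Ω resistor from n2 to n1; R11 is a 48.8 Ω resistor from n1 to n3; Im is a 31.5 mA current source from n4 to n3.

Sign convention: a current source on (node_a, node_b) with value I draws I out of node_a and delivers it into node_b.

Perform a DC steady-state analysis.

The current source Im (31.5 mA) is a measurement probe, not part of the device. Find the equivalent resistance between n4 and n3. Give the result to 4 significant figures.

Apply KCL at each of the 4 non-ground nodes and solve the resulting linear system.
Node n1: branches {R1, R2, R3, R6, R10, R11} → V_1 = -0.2245
Node n2: branches {R4, R5, R7, R9, R10} → V_2 = 0.1445
Node n3: branches {R4, R5, R11, Im} → V_3 = 1.199
Node n4: branches {R1, R2, R6, R7, R8, Im} → V_4 = -0.2907

R_eq = 47.28 Ω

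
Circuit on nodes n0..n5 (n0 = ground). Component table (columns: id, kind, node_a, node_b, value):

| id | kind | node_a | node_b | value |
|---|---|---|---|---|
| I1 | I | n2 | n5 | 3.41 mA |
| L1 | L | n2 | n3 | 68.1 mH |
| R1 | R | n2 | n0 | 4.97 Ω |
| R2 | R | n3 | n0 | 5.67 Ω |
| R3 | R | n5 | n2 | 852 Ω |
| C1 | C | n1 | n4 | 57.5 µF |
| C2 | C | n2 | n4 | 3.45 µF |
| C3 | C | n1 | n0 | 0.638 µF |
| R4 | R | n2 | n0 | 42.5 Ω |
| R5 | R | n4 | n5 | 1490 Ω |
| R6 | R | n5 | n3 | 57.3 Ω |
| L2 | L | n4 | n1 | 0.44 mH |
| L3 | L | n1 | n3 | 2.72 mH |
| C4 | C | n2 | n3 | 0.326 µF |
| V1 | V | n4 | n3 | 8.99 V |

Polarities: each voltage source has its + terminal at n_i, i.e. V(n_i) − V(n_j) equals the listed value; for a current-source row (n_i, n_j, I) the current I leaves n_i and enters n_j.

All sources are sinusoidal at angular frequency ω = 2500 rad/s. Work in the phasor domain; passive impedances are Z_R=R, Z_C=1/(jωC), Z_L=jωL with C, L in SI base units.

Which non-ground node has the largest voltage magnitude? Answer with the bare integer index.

Apply KCL at each of the 5 non-ground nodes and solve the resulting linear system.
Node n1: branches {C1, C3, L2, L3} → V_1 = 7.549-0.5034j
Node n2: branches {I1, L1, R1, R3, C2, R4, C4} → V_2 = 0.0007341+0.3408j
Node n3: branches {L1, R2, R6, L3, C4, V1} → V_3 = -0.005488-0.5025j
Node n4: branches {C1, C2, R5, L2, V1} → V_4 = 8.985-0.5025j
Node n5: branches {I1, R3, R5, R6} → V_5 = 0.4843-0.4512j
Source currents: i(V1)=-0.01365+1.021j

4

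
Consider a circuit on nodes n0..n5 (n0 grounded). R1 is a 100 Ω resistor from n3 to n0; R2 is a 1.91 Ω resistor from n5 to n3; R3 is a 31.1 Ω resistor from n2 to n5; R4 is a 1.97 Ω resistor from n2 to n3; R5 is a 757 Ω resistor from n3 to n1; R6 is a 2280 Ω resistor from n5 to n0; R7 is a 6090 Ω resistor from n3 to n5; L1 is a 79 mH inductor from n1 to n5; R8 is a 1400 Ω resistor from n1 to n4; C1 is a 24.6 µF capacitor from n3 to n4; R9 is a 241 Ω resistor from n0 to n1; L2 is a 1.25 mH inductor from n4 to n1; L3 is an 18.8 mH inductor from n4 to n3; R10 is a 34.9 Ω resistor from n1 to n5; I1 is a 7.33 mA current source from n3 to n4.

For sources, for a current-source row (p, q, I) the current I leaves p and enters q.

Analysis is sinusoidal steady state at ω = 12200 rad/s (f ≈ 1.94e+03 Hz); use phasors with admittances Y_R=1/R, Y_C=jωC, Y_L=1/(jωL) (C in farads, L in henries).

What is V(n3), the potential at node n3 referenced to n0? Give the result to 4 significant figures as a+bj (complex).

0.002260+0.006140j V

Element admittances at ω=12200 rad/s:
  Y(R1) = 0.01000+0.000j S between n3,n0
  Y(R2) = 0.5236+0.000j S between n5,n3
  Y(R3) = 0.03215+0.000j S between n2,n5
  Y(R4) = 0.5076+0.000j S between n2,n3
  Y(R5) = 0.001321+0.000j S between n3,n1
  Y(R6) = 0.0004386+0.000j S between n5,n0
  Y(R7) = 0.0001642+0.000j S between n3,n5
  Y(L1) = 0.000-0.001038j S between n1,n5
  Y(R8) = 0.0007143+0.000j S between n1,n4
  Y(C1) = 0.000+0.3001j S between n3,n4
  Y(R9) = 0.004149+0.000j S between n0,n1
  Y(L2) = 0.000-0.06557j S between n4,n1
  Y(L3) = 0.000-0.004360j S between n4,n3
  Y(R10) = 0.02865+0.000j S between n1,n5
  I1: injects 0.00733 A into n4 (from n3)
Assemble and solve the 5×5 MNA system:
  V(n1)=-0.005642-0.01534j  V(n2)=0.002235+0.006078j  V(n3)=0.002260+0.006140j  V(n4)=0.004525-0.01955j  V(n5)=0.001834+0.005094j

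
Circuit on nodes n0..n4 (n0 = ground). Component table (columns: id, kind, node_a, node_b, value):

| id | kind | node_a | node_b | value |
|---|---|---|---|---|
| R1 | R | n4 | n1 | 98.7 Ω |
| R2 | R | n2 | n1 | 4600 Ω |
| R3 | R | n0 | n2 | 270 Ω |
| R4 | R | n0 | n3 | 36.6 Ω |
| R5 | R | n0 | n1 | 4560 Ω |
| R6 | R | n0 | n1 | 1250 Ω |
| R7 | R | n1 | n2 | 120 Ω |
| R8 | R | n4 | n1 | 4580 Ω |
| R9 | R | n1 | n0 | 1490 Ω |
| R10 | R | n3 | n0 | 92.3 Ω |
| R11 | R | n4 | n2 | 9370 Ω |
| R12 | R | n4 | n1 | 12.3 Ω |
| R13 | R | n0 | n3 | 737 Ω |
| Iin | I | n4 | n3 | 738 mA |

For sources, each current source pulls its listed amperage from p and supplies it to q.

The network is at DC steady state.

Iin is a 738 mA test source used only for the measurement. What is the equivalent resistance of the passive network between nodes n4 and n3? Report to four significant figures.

R_eq = 269.4 Ω

Apply KCL at each of the 4 non-ground nodes and solve the resulting linear system.
Node n1: branches {R1, R2, R5, R6, R7, R8, R9, R12} → V_1 = -172.2
Node n2: branches {R2, R3, R7, R11} → V_2 = -120.7
Node n3: branches {R4, R10, R13, Iin} → V_3 = 18.68
Node n4: branches {R1, R8, R11, R12, Iin} → V_4 = -180.2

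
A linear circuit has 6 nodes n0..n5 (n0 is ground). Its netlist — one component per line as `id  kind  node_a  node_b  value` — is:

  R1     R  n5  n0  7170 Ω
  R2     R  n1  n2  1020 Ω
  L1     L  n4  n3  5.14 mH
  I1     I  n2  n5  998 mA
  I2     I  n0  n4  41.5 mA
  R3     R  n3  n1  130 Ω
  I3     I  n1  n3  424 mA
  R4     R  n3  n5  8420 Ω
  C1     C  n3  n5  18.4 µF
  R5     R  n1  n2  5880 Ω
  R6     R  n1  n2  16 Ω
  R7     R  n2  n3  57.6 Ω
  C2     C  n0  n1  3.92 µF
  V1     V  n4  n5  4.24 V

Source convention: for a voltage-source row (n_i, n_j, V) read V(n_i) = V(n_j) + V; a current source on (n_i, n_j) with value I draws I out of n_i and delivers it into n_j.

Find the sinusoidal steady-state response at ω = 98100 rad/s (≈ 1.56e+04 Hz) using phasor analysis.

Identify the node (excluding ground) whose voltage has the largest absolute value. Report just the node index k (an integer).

4

MNA unknowns: 5 node voltages V₁..V_5 plus 1 source current (V1)
R1: Y=0.0001395+0.000j on G[5,0]
R2: Y=0.0009804+0.000j on G[1,2]
L1: Y=0.000-0.001983j on G[4,3]
I1: z[2]−=0.998, z[5]+=0.998
I2: z[0]−=0.0415, z[4]+=0.0415
R3: Y=0.007692+0.000j on G[3,1]
I3: z[1]−=0.424, z[3]+=0.424
R4: Y=0.0001188+0.000j on G[3,5]
C1: Y=0.000+1.805j on G[3,5]
R5: Y=0.0001701+0.000j on G[1,2]
R6: Y=0.06250+0.000j on G[1,2]
R7: Y=0.01736+0.000j on G[2,3]
C2: Y=0.000+0.3846j on G[0,1]
V1: row V4−V5=4.24, i_V1 at 4,5
solve → V1=0.0002374-0.08681j, V2=0.1529-0.08589j, V3=58.20-0.08253j, V4=62.44-0.6545j, V5=58.20-0.6545j
aux → i_V1=0.04263+0.008418j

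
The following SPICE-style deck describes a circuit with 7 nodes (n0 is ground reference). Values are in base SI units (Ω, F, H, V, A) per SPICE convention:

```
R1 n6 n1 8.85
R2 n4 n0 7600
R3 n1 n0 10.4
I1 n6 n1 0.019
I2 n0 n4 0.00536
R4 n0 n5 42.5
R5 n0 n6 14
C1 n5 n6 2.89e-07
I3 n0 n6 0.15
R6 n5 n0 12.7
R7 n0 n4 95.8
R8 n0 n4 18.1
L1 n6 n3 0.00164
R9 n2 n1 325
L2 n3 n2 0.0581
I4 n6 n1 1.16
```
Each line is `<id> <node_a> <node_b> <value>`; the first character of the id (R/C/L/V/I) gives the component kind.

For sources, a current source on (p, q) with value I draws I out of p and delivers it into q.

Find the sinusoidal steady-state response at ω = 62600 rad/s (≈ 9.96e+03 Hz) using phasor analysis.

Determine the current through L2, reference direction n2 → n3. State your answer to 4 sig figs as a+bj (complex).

Apply KCL at each of the 6 non-ground nodes and solve the resulting linear system.
Node n1: branches {R1, R3, I1, R9, I4} → V_1 = 3.993+0.2332j
Node n2: branches {R9, L2} → V_2 = 3.956+0.8413j
Node n3: branches {L1, L2} → V_3 = -2.849+0.4268j
Node n4: branches {R2, I2, R7, R8} → V_4 = 0.08144+0.000j
Node n5: branches {R4, C1, R6} → V_5 = -0.1635-0.5091j
Node n6: branches {R1, I1, R5, C1, I3, L1, I4} → V_6 = -3.042+0.4151j

0.0001140-0.001871j A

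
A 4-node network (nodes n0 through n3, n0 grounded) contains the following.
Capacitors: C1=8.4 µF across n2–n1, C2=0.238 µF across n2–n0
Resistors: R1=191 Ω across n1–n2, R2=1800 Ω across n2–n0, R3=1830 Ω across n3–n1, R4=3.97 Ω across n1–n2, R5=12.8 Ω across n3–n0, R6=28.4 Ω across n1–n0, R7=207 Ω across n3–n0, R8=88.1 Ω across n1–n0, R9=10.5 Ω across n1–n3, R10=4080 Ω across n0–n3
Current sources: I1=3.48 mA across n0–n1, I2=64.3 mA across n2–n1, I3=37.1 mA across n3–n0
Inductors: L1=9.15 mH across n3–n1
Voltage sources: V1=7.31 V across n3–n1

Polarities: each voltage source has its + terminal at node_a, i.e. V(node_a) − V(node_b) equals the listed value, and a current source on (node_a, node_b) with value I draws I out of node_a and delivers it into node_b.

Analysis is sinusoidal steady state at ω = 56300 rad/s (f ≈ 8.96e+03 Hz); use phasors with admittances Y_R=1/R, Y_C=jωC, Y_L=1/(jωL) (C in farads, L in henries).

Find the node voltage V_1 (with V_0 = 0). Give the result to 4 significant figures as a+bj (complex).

-4.860+0.4932j V

Element admittances at ω=56300 rad/s:
  Y(C1) = 0.000+0.4729j S between n2,n1
  Y(R1) = 0.005236+0.000j S between n1,n2
  I1: injects 0.00348 A into n1 (from n0)
  I2: injects 0.0643 A into n1 (from n2)
  Y(R2) = 0.0005556+0.000j S between n2,n0
  Y(R3) = 0.0005464+0.000j S between n3,n1
  I3: injects 0.0371 A into n0 (from n3)
  Y(C2) = 0.000+0.01340j S between n2,n0
  Y(R4) = 0.2519+0.000j S between n1,n2
  Y(R5) = 0.07812+0.000j S between n3,n0
  Y(R6) = 0.03521+0.000j S between n1,n0
  Y(R7) = 0.004831+0.000j S between n3,n0
  Y(R8) = 0.01135+0.000j S between n1,n0
  Y(R9) = 0.09524+0.000j S between n1,n3
  Y(R10) = 0.0002451+0.000j S between n0,n3
  Y(L1) = 0.000-0.001941j S between n3,n1
  V1: constraint V(n3)−V(n1) = 7.31
Assemble and solve the 4×4 MNA system:
  V(n1)=-4.860+0.4932j  V(n2)=-4.802+0.6366j  V(n3)=2.450+0.4932j
  i(V1)=-0.9411-0.02684j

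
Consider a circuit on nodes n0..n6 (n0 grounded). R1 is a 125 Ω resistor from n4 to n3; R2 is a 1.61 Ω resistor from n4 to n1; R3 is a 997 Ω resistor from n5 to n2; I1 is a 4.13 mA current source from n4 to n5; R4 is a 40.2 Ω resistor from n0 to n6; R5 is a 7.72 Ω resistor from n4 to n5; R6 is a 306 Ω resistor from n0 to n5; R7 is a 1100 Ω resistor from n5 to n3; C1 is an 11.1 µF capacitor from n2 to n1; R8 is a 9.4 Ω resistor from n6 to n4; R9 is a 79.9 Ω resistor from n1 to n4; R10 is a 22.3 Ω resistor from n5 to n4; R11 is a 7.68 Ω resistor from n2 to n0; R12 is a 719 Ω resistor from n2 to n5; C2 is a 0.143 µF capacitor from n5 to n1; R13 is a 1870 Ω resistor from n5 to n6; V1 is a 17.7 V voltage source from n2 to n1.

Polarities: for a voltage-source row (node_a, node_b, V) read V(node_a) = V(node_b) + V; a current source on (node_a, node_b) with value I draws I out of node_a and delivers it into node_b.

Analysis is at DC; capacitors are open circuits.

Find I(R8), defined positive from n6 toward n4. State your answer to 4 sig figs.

0.2915 A

Apply KCL at each of the 6 non-ground nodes and solve the resulting linear system.
Node n1: branches {R2, C1, R9, C2, V1} → V_1 = -15.10
Node n2: branches {R3, C1, R11, R12, V1} → V_2 = 2.599
Node n3: branches {R1, R7} → V_3 = -14.45
Node n4: branches {R1, R2, I1, R5, R8, R9, R10} → V_4 = -14.50
Node n5: branches {R3, I1, R5, R6, R7, R10, R12, C2, R13} → V_5 = -13.99
Node n6: branches {R4, R8, R13} → V_6 = -11.76
Source currents: i(V1)=-0.3781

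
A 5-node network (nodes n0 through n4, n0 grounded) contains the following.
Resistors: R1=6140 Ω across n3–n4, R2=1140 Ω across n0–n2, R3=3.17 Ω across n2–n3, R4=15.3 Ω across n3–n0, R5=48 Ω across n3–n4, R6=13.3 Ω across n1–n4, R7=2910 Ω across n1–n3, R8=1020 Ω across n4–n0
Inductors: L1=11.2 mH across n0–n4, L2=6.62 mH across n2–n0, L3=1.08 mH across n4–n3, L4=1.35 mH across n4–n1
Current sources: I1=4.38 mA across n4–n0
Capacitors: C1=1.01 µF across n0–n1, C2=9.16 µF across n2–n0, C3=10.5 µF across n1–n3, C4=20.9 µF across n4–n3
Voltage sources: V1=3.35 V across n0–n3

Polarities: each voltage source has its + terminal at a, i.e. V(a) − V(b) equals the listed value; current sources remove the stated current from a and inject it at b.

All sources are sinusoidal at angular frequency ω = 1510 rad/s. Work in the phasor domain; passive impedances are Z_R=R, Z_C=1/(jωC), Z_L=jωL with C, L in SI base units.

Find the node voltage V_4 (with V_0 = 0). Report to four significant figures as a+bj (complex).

Apply KCL at each of the 4 non-ground nodes and solve the resulting linear system.
Node n1: branches {C1, R6, R7, L4, C3} → V_1 = -3.040-0.01361j
Node n2: branches {R2, R3, L2, C2} → V_2 = -3.110-0.8475j
Node n3: branches {R1, R3, R4, R5, L3, R7, C3, C4, V1} → V_3 = -3.350+0.000j
Node n4: branches {R1, L1, I1, R5, L3, R6, L4, R8, C4} → V_4 = -3.041-0.01285j
Source currents: i(V1)=-0.2941+0.4425j

-3.041-0.01285j V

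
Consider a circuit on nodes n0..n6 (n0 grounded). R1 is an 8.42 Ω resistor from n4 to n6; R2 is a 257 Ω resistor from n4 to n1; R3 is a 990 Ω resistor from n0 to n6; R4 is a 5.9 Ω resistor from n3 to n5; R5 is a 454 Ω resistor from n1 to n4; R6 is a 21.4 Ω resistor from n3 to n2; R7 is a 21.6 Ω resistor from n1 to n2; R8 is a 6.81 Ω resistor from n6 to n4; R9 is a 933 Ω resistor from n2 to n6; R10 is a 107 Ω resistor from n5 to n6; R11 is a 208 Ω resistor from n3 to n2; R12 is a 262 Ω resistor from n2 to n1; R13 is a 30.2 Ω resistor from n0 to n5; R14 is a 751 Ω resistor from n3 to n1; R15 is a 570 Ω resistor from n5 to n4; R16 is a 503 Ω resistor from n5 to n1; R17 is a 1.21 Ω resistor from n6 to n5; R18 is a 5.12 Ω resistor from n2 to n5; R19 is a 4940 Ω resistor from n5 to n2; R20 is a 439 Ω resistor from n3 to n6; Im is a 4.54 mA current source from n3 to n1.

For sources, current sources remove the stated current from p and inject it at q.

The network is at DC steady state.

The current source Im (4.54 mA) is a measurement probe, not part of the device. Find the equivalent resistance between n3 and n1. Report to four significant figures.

R_eq = 22.66 Ω

Element admittances at DC:
  Y(R1) = 0.1188 S between n4,n6
  Y(R2) = 0.003891 S between n4,n1
  Y(R3) = 0.001010 S between n0,n6
  Y(R4) = 0.1695 S between n3,n5
  Y(R5) = 0.002203 S between n1,n4
  Y(R6) = 0.04673 S between n3,n2
  Y(R7) = 0.04630 S between n1,n2
  Y(R8) = 0.1468 S between n6,n4
  Y(R9) = 0.001072 S between n2,n6
  Y(R10) = 0.009346 S between n5,n6
  Y(R11) = 0.004808 S between n3,n2
  Y(R12) = 0.003817 S between n2,n1
  Y(R13) = 0.03311 S between n0,n5
  Y(R14) = 0.001332 S between n3,n1
  Y(R15) = 0.001754 S between n5,n4
  Y(R16) = 0.001988 S between n5,n1
  Y(R17) = 0.8264 S between n6,n5
  Y(R18) = 0.1953 S between n2,n5
  Y(R19) = 0.0002024 S between n5,n2
  Y(R20) = 0.002278 S between n3,n6
  Im: injects 0.00454 A into n1 (from n3)
Assemble and solve the 6×6 MNA system:
  V(n1)=0.08578  V(n2)=0.01145  V(n3)=-0.01708  V(n4)=0.002446  V(n5)=-1.680e-05  V(n6)=0.0005508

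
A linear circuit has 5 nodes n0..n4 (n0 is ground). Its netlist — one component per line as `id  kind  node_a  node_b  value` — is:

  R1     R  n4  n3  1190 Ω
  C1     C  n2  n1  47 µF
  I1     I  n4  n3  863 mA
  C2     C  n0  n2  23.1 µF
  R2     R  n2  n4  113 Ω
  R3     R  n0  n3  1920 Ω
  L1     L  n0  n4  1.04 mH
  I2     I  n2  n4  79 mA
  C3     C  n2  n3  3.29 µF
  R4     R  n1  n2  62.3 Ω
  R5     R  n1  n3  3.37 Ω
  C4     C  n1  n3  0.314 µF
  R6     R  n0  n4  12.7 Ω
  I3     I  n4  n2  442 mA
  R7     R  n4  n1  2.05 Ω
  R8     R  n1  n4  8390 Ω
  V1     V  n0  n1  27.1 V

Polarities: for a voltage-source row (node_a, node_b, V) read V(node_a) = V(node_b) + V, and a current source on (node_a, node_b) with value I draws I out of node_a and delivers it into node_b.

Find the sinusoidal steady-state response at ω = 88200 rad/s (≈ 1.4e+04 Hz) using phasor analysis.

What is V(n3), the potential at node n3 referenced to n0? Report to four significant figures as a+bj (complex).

-21.50+2.572j V

Apply KCL at each of the 4 non-ground nodes and solve the resulting linear system.
Node n1: branches {C1, R4, R5, C4, R7, R8, V1} → V_1 = -27.10+0.000j
Node n2: branches {C1, C2, R2, I2, C3, R4, I3} → V_2 = -18.32+0.09064j
Node n3: branches {R1, I1, R3, C3, R5, C4} → V_3 = -21.50+2.572j
Node n4: branches {R1, I1, R2, L1, I2, R6, I3, R7, R8} → V_4 = -25.37-0.4748j
Source currents: i(V1)=-2.199-37.08j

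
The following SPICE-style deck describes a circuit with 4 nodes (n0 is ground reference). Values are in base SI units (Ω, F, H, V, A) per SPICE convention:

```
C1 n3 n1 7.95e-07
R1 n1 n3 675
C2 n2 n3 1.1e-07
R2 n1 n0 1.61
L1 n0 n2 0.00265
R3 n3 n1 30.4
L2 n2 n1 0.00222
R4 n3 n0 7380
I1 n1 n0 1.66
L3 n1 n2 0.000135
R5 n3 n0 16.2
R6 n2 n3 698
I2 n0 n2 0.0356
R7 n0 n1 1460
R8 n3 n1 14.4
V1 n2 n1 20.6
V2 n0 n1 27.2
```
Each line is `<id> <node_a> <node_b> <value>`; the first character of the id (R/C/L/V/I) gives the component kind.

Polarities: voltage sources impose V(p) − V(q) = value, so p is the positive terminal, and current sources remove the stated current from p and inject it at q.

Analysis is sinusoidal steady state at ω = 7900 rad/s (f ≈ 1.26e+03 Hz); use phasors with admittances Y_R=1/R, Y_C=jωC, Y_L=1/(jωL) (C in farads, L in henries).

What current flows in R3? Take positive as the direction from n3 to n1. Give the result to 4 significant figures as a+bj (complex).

Element admittances at ω=7900 rad/s:
  Y(C1) = 0.000+0.006281j S between n3,n1
  Y(R1) = 0.001481+0.000j S between n1,n3
  Y(C2) = 0.000+0.0008690j S between n2,n3
  Y(R2) = 0.6211+0.000j S between n1,n0
  Y(L1) = 0.000-0.04777j S between n0,n2
  Y(R3) = 0.03289+0.000j S between n3,n1
  Y(L2) = 0.000-0.05702j S between n2,n1
  Y(R4) = 0.0001355+0.000j S between n3,n0
  I1: injects 1.66 A into n0 (from n1)
  Y(L3) = 0.000-0.9376j S between n1,n2
  Y(R5) = 0.06173+0.000j S between n3,n0
  Y(R6) = 0.001433+0.000j S between n2,n3
  I2: injects 0.0356 A into n2 (from n0)
  Y(R7) = 0.0006849+0.000j S between n0,n1
  Y(R8) = 0.06944+0.000j S between n3,n1
  V1: constraint V(n2)−V(n1) = 20.6
  V2: constraint V(n0)−V(n1) = 27.2
Assemble and solve the 5×5 MNA system:
  V(n1)=-27.20+0.000j  V(n2)=-6.600+0.000j  V(n3)=-16.97-0.3306j
  i(V1)=0.02103+20.17j  i(V2)=-16.34+0.2948j

0.3366-0.01087j A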